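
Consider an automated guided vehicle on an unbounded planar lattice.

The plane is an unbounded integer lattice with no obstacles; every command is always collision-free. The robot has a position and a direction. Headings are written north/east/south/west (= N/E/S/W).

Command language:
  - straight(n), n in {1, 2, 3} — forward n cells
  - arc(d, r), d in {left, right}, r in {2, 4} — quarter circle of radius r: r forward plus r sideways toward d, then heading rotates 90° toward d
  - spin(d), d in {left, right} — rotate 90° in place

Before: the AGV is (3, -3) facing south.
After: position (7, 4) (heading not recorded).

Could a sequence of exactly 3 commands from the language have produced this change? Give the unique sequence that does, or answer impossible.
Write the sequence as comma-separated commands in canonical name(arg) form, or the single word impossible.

key: order matters: swapping spin(left) and straight(3) lands elsewhere
start: (3, -3) facing south
step 1 (spin(left)): (3, -3) facing east
step 2 (arc(left, 4)): (7, 1) facing north
step 3 (straight(3)): (7, 4) facing north
uniquely the one of 729 3-step routes that fits.

spin(left), arc(left, 4), straight(3)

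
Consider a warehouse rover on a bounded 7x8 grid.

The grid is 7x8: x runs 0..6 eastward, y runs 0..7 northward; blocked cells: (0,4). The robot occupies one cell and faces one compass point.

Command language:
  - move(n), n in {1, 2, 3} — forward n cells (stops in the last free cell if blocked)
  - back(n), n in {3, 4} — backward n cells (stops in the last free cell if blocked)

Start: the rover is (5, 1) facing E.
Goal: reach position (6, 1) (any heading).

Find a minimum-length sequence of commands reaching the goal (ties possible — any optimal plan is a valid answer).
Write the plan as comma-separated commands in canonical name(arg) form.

from: (5, 1) facing E
t=1 move(2) ⇒ (6, 1) facing E
minimal: 1 command(s), checked below 1.

move(2)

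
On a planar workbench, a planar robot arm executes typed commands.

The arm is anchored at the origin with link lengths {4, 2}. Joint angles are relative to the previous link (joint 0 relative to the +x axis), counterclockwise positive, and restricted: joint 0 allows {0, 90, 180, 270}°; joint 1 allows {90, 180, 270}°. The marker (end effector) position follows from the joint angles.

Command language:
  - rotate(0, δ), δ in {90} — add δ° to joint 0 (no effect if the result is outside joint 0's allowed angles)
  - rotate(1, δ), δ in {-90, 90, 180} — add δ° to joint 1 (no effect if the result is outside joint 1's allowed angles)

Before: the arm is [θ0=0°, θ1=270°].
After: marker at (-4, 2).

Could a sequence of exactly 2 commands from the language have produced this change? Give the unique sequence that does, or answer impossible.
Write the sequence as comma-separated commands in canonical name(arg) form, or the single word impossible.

begin: [θ0=0°, θ1=270°]
1. rotate(0, 90) → [θ0=90°, θ1=270°]
2. rotate(0, 90) → [θ0=180°, θ1=270°]
no other 2-command option fits: unique.

rotate(0, 90), rotate(0, 90)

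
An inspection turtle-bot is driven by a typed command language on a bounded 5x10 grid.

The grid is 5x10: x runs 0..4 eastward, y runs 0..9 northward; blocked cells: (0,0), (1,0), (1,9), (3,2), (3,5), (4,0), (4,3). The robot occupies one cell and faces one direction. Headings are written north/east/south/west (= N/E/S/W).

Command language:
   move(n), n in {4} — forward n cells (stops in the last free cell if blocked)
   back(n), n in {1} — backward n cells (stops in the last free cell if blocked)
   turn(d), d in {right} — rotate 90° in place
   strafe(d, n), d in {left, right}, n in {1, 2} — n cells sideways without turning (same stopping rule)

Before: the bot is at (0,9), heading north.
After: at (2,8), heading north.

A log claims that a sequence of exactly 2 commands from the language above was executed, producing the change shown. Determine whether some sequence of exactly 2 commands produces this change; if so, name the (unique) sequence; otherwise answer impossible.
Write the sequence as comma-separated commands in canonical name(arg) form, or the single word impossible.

back(1), strafe(right, 2)

key: running strafe(right, 2) before back(1) would end elsewhere — order is forced
initial: at (0,9), heading north
[1] after back(1): at (0,8), heading north
[2] after strafe(right, 2): at (2,8), heading north
no other 2-command option fits: unique.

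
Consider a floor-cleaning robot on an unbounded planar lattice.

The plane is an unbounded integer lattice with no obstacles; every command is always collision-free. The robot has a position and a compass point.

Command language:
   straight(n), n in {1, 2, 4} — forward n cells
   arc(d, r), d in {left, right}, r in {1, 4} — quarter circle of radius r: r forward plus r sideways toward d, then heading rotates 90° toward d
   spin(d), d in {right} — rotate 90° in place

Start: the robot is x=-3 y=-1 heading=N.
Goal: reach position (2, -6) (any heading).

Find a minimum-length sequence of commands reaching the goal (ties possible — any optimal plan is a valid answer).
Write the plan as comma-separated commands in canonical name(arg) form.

t0: x=-3 y=-1 heading=N
t=1 spin(right) ⇒ x=-3 y=-1 heading=E
t=2 arc(right, 4) ⇒ x=1 y=-5 heading=S
t=3 arc(left, 1) ⇒ x=2 y=-6 heading=E
shorter routes all fall short; 3 is best.

spin(right), arc(right, 4), arc(left, 1)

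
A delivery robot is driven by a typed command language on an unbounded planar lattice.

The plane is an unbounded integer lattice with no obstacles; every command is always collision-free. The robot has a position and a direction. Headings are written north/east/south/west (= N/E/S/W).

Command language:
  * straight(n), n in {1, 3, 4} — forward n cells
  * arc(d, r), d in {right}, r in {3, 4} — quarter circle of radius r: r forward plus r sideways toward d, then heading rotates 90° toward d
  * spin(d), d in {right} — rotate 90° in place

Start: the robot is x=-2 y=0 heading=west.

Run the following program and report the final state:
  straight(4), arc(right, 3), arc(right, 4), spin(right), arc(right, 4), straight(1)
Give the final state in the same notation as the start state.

x=-10 y=3 heading=west

begin: x=-2 y=0 heading=west
step 1 (straight(4)): x=-6 y=0 heading=west
step 2 (arc(right, 3)): x=-9 y=3 heading=north
step 3 (arc(right, 4)): x=-5 y=7 heading=east
step 4 (spin(right)): x=-5 y=7 heading=south
step 5 (arc(right, 4)): x=-9 y=3 heading=west
step 6 (straight(1)): x=-10 y=3 heading=west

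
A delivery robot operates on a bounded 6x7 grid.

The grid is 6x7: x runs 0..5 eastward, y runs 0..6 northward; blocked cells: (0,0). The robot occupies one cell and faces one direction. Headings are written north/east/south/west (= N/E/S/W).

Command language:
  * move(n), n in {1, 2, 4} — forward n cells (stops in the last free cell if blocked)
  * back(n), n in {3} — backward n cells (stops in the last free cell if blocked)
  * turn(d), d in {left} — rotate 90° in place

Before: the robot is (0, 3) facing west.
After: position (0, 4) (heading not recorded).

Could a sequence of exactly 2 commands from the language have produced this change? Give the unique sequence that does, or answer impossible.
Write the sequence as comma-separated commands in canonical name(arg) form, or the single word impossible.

checked all 2-command options: none fits.

impossible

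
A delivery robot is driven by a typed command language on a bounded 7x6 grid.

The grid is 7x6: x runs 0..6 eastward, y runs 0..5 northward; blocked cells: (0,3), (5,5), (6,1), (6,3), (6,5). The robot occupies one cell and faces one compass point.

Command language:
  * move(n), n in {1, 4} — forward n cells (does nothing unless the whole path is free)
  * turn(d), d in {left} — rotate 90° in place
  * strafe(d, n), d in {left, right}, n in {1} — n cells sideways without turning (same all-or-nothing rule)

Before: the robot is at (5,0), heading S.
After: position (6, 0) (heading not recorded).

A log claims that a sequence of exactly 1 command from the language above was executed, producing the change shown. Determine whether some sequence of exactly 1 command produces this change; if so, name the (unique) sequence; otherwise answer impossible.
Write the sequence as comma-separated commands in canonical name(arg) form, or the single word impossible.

t0: at (5,0), heading S
[1] after strafe(left, 1): at (6,0), heading S
all 5 alternatives checked — unique.

strafe(left, 1)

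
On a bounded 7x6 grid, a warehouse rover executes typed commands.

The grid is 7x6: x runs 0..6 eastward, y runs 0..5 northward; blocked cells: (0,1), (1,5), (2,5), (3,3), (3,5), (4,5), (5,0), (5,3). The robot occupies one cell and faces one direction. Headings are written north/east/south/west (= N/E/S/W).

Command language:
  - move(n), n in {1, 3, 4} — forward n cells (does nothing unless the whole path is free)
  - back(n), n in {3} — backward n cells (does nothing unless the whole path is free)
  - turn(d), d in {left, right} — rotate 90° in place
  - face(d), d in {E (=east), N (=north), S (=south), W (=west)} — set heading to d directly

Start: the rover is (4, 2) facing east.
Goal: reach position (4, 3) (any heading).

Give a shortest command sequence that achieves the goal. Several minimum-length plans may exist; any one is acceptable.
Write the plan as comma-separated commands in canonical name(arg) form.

face(N), move(1)

initial: (4, 2) facing east
1. face(N) → (4, 2) facing north
2. move(1) → (4, 3) facing north
nothing shorter than 2 reaches the goal.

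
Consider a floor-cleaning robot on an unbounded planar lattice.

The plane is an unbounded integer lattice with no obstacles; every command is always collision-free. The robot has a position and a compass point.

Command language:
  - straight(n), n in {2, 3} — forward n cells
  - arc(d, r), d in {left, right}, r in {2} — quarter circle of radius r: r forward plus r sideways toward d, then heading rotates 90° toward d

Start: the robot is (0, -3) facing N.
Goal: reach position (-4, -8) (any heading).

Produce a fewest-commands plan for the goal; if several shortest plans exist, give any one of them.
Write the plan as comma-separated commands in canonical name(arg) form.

start: (0, -3) facing N
1. arc(left, 2) → (-2, -1) facing W
2. arc(left, 2) → (-4, -3) facing S
3. straight(3) → (-4, -6) facing S
4. straight(2) → (-4, -8) facing S
no 3-step plan works, so 4 is optimal.

arc(left, 2), arc(left, 2), straight(3), straight(2)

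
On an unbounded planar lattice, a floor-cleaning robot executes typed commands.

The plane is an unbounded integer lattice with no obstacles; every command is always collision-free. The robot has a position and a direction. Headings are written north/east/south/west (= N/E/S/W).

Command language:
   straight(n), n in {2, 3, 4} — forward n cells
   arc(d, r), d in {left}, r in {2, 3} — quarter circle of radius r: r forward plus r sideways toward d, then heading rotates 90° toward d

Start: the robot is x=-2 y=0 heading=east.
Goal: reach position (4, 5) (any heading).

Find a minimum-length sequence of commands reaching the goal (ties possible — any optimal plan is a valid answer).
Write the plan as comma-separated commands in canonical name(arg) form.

straight(4), arc(left, 2), straight(3)

start: x=-2 y=0 heading=east
step 1 (straight(4)): x=2 y=0 heading=east
step 2 (arc(left, 2)): x=4 y=2 heading=north
step 3 (straight(3)): x=4 y=5 heading=north
nothing shorter than 3 reaches the goal.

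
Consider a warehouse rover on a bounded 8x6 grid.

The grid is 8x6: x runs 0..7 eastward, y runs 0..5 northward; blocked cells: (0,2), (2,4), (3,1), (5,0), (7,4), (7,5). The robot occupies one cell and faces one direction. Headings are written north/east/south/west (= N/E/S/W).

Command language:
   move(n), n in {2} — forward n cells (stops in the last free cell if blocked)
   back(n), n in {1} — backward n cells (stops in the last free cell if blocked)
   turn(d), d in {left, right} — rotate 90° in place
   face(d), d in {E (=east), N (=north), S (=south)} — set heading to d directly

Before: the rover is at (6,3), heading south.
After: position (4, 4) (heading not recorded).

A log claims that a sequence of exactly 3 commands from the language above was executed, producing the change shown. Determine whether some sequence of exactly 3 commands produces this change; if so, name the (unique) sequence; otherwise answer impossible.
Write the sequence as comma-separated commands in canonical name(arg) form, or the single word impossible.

back(1), turn(right), move(2)

key: order matters: swapping back(1) and move(2) lands elsewhere
t0: at (6,3), heading south
step 1 (back(1)): at (6,4), heading south
step 2 (turn(right)): at (6,4), heading west
step 3 (move(2)): at (4,4), heading west
uniquely the one of 343 3-step routes that fits.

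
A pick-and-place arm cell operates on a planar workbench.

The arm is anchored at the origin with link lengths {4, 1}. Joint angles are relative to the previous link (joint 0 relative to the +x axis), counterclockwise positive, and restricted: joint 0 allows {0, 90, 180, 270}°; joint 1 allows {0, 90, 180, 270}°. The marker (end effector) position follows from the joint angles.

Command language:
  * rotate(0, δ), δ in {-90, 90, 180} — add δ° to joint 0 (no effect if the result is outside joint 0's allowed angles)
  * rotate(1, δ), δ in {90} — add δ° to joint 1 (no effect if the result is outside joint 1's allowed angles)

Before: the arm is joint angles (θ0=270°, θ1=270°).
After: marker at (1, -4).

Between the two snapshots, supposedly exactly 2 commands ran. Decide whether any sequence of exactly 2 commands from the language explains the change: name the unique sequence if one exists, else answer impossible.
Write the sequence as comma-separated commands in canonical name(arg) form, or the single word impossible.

rotate(1, 90), rotate(1, 90)

start: joint angles (θ0=270°, θ1=270°)
[1] after rotate(1, 90): joint angles (θ0=270°, θ1=0°)
[2] after rotate(1, 90): joint angles (θ0=270°, θ1=90°)
uniquely the one of 16 2-step routes that fits.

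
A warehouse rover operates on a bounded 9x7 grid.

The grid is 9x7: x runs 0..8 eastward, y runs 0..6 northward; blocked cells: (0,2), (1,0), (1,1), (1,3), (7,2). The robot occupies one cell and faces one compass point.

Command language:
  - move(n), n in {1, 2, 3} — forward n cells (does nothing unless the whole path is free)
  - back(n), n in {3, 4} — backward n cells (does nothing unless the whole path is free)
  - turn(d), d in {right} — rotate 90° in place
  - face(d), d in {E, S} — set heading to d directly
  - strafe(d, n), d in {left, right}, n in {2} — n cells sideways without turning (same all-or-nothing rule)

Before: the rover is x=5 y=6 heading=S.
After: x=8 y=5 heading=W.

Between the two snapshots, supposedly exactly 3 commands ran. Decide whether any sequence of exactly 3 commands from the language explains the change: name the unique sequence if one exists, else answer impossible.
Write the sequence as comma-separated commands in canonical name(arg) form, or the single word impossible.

move(1), turn(right), back(3)

key: running back(3) before move(1) would end elsewhere — order is forced
initial: x=5 y=6 heading=S
t=1 move(1) ⇒ x=5 y=5 heading=S
t=2 turn(right) ⇒ x=5 y=5 heading=W
t=3 back(3) ⇒ x=8 y=5 heading=W
all 1000 alternatives checked — unique.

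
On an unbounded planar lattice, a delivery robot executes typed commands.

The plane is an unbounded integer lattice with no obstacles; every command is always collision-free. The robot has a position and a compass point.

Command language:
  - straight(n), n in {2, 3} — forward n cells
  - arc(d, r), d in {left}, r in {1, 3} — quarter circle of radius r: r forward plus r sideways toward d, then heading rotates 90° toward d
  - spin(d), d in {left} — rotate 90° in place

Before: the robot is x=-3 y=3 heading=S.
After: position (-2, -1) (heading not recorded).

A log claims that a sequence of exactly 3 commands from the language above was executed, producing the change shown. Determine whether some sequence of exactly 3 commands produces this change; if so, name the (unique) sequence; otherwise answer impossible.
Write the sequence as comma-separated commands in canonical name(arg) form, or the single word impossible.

straight(3), arc(left, 1), spin(left)

key: order matters: swapping straight(3) and spin(left) lands elsewhere
from: x=-3 y=3 heading=S
step 1 (straight(3)): x=-3 y=0 heading=S
step 2 (arc(left, 1)): x=-2 y=-1 heading=E
step 3 (spin(left)): x=-2 y=-1 heading=N
no other 3-command option fits: unique.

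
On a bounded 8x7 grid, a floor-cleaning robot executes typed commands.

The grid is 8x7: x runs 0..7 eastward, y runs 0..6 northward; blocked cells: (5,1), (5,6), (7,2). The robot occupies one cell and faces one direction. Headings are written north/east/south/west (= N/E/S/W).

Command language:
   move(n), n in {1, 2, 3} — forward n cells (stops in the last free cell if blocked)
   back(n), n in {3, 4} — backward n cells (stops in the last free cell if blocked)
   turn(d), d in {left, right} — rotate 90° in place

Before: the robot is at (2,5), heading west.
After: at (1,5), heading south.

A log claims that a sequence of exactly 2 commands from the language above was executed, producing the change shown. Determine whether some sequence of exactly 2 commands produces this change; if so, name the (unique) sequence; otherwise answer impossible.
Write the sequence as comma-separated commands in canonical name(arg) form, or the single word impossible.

move(1), turn(left)

key: position moved to (1,5) AND the heading swung to S — translation plus rotation needed
initial: at (2,5), heading west
step 1 (move(1)): at (1,5), heading west
step 2 (turn(left)): at (1,5), heading south
no rival 2-sequence matches.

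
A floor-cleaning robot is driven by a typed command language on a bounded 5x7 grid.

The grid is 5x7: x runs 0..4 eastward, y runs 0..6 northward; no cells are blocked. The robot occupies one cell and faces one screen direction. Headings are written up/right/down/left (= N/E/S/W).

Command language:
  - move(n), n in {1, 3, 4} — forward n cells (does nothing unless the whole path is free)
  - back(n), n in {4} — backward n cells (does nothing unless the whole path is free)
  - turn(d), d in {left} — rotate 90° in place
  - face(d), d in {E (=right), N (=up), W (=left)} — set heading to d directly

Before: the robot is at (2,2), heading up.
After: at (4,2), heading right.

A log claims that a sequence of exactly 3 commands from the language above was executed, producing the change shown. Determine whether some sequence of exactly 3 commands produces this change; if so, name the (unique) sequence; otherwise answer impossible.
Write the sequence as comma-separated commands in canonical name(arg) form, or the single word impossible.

key: running move(1) before face(E) would end elsewhere — order is forced
begin: at (2,2), heading up
t=1 face(E) ⇒ at (2,2), heading right
t=2 move(1) ⇒ at (3,2), heading right
t=3 move(1) ⇒ at (4,2), heading right
no rival 3-sequence matches.

face(E), move(1), move(1)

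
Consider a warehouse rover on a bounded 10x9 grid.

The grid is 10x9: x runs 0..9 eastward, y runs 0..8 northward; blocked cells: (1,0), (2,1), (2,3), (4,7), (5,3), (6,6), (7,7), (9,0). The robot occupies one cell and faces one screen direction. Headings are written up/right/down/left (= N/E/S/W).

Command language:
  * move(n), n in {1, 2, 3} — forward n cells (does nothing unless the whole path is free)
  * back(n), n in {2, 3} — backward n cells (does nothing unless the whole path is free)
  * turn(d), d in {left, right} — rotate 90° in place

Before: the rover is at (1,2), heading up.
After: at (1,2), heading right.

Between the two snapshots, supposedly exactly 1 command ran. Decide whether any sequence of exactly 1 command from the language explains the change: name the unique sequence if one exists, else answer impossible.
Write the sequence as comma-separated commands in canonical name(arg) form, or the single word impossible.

turn(right)

key: (1,2) unchanged — the single command moves nothing
t0: at (1,2), heading up
1. turn(right) → at (1,2), heading right
no rival 1-sequence matches.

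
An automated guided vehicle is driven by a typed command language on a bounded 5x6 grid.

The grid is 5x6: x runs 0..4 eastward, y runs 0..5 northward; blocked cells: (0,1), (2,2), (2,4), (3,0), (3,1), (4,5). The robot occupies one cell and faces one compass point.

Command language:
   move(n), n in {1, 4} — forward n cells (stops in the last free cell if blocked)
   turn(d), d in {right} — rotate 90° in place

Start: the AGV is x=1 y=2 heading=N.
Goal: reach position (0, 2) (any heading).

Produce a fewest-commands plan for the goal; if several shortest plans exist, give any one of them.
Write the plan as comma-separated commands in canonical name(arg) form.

t0: x=1 y=2 heading=N
step 1 (turn(right)): x=1 y=2 heading=E
step 2 (turn(right)): x=1 y=2 heading=S
step 3 (turn(right)): x=1 y=2 heading=W
step 4 (move(4)): x=0 y=2 heading=W
nothing shorter than 4 reaches the goal.

turn(right), turn(right), turn(right), move(4)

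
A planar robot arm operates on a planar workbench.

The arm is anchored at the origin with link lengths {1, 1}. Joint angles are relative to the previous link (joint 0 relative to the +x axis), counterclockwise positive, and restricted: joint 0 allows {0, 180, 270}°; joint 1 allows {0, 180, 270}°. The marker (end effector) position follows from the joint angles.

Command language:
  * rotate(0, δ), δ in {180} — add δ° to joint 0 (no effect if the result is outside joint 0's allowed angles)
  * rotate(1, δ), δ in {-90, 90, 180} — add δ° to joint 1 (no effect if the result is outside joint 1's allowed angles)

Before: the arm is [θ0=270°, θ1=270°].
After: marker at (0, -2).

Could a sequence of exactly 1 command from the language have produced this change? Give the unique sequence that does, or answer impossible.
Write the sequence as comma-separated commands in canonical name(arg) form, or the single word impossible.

rotate(1, 90)

from: [θ0=270°, θ1=270°]
step 1 (rotate(1, 90)): [θ0=270°, θ1=0°]
no other 1-command option fits: unique.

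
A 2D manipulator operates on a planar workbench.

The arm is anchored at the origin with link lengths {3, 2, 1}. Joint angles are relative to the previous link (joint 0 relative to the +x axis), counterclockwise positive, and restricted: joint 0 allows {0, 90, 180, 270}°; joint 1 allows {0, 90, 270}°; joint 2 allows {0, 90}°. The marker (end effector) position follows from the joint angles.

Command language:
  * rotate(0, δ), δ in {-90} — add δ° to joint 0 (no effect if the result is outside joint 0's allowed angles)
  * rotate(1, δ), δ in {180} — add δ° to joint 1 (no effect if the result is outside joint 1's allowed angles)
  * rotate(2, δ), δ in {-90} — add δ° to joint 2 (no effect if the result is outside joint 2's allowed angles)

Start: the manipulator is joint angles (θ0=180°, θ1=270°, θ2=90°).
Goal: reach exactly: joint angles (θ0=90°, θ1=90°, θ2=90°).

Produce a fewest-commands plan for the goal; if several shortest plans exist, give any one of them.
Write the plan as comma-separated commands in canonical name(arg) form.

rotate(0, -90), rotate(1, 180)

t0: joint angles (θ0=180°, θ1=270°, θ2=90°)
1. rotate(0, -90) → joint angles (θ0=90°, θ1=270°, θ2=90°)
2. rotate(1, 180) → joint angles (θ0=90°, θ1=90°, θ2=90°)
shorter routes all fall short; 2 is best.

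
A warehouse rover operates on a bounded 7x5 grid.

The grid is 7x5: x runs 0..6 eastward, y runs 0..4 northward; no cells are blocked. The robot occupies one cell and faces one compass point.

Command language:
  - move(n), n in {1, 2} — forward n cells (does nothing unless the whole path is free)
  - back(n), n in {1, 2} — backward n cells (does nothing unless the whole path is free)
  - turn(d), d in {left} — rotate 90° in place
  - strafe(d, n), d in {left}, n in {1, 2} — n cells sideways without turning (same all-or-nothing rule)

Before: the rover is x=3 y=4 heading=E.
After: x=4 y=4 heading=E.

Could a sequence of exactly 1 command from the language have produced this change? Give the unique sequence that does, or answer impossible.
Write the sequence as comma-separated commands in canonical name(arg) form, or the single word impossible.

move(1)

key: heading stays E — the single command does not turn
from: x=3 y=4 heading=E
t=1 move(1) ⇒ x=4 y=4 heading=E
all 7 alternatives checked — unique.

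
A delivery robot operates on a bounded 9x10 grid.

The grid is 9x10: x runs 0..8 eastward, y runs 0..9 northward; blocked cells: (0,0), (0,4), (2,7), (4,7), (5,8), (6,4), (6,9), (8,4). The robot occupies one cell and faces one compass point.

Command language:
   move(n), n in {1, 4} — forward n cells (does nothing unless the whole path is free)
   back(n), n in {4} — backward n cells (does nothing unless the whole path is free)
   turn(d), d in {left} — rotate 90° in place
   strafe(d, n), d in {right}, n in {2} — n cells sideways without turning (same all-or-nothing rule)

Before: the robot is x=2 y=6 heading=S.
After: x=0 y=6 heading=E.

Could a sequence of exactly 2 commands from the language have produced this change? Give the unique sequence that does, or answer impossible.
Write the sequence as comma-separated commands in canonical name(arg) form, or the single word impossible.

strafe(right, 2), turn(left)

key: order matters: swapping strafe(right, 2) and turn(left) lands elsewhere
from: x=2 y=6 heading=S
1. strafe(right, 2) → x=0 y=6 heading=S
2. turn(left) → x=0 y=6 heading=E
no rival 2-sequence matches.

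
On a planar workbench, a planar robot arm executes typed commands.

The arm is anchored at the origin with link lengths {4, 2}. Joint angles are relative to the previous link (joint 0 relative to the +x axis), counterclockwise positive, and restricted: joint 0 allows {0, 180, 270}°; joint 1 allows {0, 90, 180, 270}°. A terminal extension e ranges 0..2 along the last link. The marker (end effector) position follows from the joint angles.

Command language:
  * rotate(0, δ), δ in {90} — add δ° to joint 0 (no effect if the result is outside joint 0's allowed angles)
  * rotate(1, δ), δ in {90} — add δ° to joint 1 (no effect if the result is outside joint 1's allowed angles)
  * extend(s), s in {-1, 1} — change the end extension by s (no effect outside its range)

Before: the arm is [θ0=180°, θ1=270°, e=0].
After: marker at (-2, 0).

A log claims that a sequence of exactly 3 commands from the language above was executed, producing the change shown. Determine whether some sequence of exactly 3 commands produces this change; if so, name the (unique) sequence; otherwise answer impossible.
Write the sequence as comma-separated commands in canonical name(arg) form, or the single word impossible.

rotate(1, 90), rotate(1, 90), rotate(1, 90)

begin: [θ0=180°, θ1=270°, e=0]
t=1 rotate(1, 90) ⇒ [θ0=180°, θ1=0°, e=0]
t=2 rotate(1, 90) ⇒ [θ0=180°, θ1=90°, e=0]
t=3 rotate(1, 90) ⇒ [θ0=180°, θ1=180°, e=0]
all 64 alternatives checked — unique.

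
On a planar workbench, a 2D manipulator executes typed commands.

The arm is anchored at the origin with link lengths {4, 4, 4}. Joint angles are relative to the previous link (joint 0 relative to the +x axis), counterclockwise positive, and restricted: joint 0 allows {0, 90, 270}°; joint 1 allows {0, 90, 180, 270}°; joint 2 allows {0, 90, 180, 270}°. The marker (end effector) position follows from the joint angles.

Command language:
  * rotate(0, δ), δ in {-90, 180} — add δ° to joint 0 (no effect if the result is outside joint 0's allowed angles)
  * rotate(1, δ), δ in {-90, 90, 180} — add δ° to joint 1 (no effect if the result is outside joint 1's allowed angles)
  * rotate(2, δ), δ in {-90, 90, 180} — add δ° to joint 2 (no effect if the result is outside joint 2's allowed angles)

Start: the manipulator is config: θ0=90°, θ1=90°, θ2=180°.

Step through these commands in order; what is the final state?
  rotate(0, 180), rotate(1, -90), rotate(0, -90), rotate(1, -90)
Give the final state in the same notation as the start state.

config: θ0=270°, θ1=270°, θ2=180°

begin: config: θ0=90°, θ1=90°, θ2=180°
t=1 rotate(0, 180) ⇒ config: θ0=270°, θ1=90°, θ2=180°
t=2 rotate(1, -90) ⇒ config: θ0=270°, θ1=0°, θ2=180°
t=3 rotate(0, -90) ⇒ config: θ0=270°, θ1=0°, θ2=180°
t=4 rotate(1, -90) ⇒ config: θ0=270°, θ1=270°, θ2=180°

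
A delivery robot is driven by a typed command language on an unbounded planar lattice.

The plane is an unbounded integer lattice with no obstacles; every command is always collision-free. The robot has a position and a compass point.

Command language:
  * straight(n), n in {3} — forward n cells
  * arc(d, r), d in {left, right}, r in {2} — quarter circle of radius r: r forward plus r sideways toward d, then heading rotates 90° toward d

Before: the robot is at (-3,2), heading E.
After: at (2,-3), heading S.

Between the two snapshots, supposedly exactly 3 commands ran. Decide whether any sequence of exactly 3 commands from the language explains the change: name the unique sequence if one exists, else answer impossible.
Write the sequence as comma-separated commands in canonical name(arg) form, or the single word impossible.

straight(3), arc(right, 2), straight(3)

key: position moved to (2,-3) AND the heading swung to S — translation plus rotation needed
from: at (-3,2), heading E
[1] after straight(3): at (0,2), heading E
[2] after arc(right, 2): at (2,0), heading S
[3] after straight(3): at (2,-3), heading S
no other 3-command option fits: unique.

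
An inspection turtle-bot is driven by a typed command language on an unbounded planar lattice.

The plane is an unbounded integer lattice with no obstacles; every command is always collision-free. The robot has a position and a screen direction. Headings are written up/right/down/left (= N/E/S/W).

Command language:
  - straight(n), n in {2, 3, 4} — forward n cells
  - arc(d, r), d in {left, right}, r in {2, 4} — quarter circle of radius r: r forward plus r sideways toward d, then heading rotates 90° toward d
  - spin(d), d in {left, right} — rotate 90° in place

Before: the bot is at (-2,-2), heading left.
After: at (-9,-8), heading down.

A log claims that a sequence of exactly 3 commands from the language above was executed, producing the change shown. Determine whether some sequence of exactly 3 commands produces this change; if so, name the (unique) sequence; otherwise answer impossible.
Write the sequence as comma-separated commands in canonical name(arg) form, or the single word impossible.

key: running straight(2) before straight(3) would end elsewhere — order is forced
start: at (-2,-2), heading left
step 1 (straight(3)): at (-5,-2), heading left
step 2 (arc(left, 4)): at (-9,-6), heading down
step 3 (straight(2)): at (-9,-8), heading down
no rival 3-sequence matches.

straight(3), arc(left, 4), straight(2)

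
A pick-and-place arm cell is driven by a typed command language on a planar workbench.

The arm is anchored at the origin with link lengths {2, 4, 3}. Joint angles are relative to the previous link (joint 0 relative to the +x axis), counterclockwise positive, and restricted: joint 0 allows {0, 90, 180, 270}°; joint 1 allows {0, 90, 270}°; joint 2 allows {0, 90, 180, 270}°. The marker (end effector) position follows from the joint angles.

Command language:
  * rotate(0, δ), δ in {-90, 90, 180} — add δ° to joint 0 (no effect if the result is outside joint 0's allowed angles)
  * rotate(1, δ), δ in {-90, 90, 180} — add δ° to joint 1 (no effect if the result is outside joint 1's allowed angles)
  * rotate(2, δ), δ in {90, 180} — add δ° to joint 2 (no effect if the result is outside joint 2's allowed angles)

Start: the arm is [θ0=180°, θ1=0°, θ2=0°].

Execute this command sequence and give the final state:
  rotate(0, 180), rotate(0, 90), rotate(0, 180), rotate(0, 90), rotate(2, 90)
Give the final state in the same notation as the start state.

[θ0=0°, θ1=0°, θ2=90°]

from: [θ0=180°, θ1=0°, θ2=0°]
1. rotate(0, 180) → [θ0=0°, θ1=0°, θ2=0°]
2. rotate(0, 90) → [θ0=90°, θ1=0°, θ2=0°]
3. rotate(0, 180) → [θ0=270°, θ1=0°, θ2=0°]
4. rotate(0, 90) → [θ0=0°, θ1=0°, θ2=0°]
5. rotate(2, 90) → [θ0=0°, θ1=0°, θ2=90°]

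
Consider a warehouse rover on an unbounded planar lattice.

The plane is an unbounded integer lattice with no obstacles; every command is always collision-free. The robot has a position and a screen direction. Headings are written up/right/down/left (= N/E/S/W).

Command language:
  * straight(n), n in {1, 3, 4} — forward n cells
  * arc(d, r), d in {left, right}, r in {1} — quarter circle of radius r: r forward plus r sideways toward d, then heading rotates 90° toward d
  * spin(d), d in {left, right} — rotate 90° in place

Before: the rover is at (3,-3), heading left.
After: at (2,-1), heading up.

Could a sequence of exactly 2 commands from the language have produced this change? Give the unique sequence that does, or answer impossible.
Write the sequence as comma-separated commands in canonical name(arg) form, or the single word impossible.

arc(right, 1), straight(1)

key: running straight(1) before arc(right, 1) would end elsewhere — order is forced
from: at (3,-3), heading left
step 1 (arc(right, 1)): at (2,-2), heading up
step 2 (straight(1)): at (2,-1), heading up
no other 2-command option fits: unique.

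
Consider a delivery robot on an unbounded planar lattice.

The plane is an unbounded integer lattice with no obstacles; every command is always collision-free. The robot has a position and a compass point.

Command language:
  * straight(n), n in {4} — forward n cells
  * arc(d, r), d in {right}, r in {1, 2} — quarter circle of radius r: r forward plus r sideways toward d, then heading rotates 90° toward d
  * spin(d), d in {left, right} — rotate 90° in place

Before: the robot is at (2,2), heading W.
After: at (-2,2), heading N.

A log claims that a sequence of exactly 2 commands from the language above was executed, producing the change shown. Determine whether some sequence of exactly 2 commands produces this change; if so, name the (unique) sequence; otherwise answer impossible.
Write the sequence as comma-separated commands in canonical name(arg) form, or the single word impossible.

straight(4), spin(right)

key: running spin(right) before straight(4) would end elsewhere — order is forced
initial: at (2,2), heading W
t=1 straight(4) ⇒ at (-2,2), heading W
t=2 spin(right) ⇒ at (-2,2), heading N
uniquely the one of 25 2-step routes that fits.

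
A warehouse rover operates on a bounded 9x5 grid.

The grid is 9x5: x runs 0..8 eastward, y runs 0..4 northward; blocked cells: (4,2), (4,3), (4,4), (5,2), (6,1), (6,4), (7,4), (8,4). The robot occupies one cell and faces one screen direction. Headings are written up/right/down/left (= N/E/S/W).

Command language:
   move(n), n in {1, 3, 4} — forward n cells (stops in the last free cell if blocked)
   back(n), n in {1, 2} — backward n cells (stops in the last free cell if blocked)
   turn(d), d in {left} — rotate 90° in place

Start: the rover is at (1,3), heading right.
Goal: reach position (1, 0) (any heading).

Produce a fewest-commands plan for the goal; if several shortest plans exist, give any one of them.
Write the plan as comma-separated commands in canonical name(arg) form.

turn(left), back(1), back(2)

initial: at (1,3), heading right
step 1 (turn(left)): at (1,3), heading up
step 2 (back(1)): at (1,2), heading up
step 3 (back(2)): at (1,0), heading up
nothing shorter than 3 reaches the goal.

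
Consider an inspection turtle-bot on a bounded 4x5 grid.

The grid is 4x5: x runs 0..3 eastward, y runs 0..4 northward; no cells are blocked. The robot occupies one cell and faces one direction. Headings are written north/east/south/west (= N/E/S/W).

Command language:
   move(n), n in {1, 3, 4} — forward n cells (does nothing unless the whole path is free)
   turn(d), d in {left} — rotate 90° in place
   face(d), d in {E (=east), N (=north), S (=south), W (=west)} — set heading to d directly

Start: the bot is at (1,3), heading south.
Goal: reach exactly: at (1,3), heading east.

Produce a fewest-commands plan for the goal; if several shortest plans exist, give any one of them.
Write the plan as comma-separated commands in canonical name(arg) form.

turn(left)

from: at (1,3), heading south
t=1 turn(left) ⇒ at (1,3), heading east
nothing shorter than 1 reaches the goal.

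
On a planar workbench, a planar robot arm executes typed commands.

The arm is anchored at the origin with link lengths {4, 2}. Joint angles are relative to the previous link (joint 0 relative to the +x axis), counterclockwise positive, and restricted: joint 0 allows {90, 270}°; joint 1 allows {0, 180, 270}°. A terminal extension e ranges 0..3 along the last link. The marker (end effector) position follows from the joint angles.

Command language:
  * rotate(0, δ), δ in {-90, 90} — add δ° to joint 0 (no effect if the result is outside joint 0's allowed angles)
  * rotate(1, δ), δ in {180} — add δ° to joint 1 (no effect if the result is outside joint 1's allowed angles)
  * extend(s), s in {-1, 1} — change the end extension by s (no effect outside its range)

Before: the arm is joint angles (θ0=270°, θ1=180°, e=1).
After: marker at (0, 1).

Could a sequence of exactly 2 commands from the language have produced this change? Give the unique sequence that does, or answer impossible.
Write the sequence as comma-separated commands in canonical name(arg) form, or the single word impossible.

extend(1), extend(1)

initial: joint angles (θ0=270°, θ1=180°, e=1)
t=1 extend(1) ⇒ joint angles (θ0=270°, θ1=180°, e=2)
t=2 extend(1) ⇒ joint angles (θ0=270°, θ1=180°, e=3)
no rival 2-sequence matches.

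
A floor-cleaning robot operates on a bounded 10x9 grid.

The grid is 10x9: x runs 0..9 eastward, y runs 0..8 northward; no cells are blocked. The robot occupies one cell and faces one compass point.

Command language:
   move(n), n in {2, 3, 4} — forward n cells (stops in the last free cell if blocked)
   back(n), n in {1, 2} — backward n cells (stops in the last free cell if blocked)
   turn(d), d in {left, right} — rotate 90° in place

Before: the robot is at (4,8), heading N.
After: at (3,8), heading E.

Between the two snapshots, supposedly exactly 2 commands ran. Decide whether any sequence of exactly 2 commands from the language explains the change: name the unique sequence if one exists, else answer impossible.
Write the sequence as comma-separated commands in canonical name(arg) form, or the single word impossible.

key: cell and facing (now E) both changed — the 2 commands mix motion and turning
start: at (4,8), heading N
step 1 (turn(right)): at (4,8), heading E
step 2 (back(1)): at (3,8), heading E
uniquely the one of 49 2-step routes that fits.

turn(right), back(1)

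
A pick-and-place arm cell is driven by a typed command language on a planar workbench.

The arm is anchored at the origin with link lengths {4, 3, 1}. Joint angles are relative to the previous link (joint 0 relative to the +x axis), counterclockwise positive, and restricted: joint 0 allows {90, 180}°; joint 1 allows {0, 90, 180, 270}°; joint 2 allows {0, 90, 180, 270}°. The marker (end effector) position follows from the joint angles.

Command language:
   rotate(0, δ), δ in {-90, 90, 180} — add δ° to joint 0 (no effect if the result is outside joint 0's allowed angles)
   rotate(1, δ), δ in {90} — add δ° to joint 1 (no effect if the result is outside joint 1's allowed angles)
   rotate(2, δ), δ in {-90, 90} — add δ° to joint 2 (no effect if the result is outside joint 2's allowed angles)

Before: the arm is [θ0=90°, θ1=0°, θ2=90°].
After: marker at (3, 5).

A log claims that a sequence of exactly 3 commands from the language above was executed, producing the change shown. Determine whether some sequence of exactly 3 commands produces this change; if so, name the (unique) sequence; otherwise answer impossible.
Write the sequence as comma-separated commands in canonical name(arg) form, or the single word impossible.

t0: [θ0=90°, θ1=0°, θ2=90°]
step 1 (rotate(1, 90)): [θ0=90°, θ1=90°, θ2=90°]
step 2 (rotate(1, 90)): [θ0=90°, θ1=180°, θ2=90°]
step 3 (rotate(1, 90)): [θ0=90°, θ1=270°, θ2=90°]
all 216 alternatives checked — unique.

rotate(1, 90), rotate(1, 90), rotate(1, 90)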